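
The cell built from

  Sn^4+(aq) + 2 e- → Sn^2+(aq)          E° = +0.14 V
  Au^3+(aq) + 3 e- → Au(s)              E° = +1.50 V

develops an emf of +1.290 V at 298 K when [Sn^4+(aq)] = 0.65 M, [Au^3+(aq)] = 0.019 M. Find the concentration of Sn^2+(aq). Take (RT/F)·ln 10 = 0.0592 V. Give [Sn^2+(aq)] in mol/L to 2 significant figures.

The Au³⁺/Au couple has the larger reduction potential, so it is the cathode: E°cell = +1.50 − (+0.14) = +1.36 V and n = 6.
Since E = E° − (0.0592/n)·log Q, log Q = n(E° − E)/0.0592 = 7.095.
Balancing electrons gives 2 Au^3+(aq) + 3 Sn^2+(aq) → 2 Au(s) + 3 Sn^4+(aq); thus Q = [Sn^4+(aq)]^3 / ([Au^3+(aq)]^2·[Sn^2+(aq)]^3).
Isolating [Sn^2+(aq)] in Q = 10^{7.095} yields log [Sn^2+(aq)] = −1.405, i.e. 0.039 M.

0.039 M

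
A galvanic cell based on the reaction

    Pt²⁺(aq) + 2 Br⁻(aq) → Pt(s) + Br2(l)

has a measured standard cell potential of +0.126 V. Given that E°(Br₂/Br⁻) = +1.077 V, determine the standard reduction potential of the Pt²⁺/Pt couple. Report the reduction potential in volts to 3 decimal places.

In the reaction as written the Pt²⁺/Pt couple is reduced (cathode) and Br₂/Br⁻ is oxidized (anode), so E°cell = E°(Pt²⁺/Pt) − E°(Br₂/Br⁻).
E°(Pt²⁺/Pt) = E°cell + E°(anode) = +0.126 + (+1.077) = +1.203 V.

+1.203 V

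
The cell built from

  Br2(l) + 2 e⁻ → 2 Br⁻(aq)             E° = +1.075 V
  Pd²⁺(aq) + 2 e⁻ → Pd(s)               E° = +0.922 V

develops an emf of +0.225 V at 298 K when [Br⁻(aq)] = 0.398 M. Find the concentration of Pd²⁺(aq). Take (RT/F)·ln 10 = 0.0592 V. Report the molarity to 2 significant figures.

0.023 M

Br₂/Br⁻ is the cathode (higher E°); E°cell = +1.075 − (+0.922) = +0.153 V with n = 2.
Since E = E° − (0.0592/n)·log Q, log Q = n(E° − E)/0.0592 = −2.432.
For Br2(l) + Pd(s) → 2 Br⁻(aq) + Pd²⁺(aq), the reaction quotient is Q = [Br⁻(aq)]^2·[Pd²⁺(aq)].
Substituting the known concentrations and solving, log [Pd²⁺(aq)] = −1.632 and [Pd²⁺(aq)] = 0.023 M.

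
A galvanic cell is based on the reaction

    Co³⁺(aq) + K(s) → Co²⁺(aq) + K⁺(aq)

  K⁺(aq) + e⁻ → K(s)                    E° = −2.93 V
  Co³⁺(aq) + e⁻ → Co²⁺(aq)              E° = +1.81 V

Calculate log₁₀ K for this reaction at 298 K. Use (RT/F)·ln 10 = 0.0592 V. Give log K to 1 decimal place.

log K = 80.1

The Co³⁺/Co²⁺ couple is reduced (cathode); E°cell = +1.81 − (−2.93) = +4.74 V with n = 1.
At equilibrium E = 0, so log K = nE°cell / 0.0592 = (1)(+4.74) / 0.0592 = 80.1.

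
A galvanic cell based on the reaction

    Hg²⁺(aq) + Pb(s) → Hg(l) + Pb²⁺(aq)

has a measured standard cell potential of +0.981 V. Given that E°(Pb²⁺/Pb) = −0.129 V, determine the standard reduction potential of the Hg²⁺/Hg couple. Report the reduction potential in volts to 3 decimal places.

In the reaction as written the Hg²⁺/Hg couple is reduced (cathode) and Pb²⁺/Pb is oxidized (anode), so E°cell = E°(Hg²⁺/Hg) − E°(Pb²⁺/Pb).
E°(Hg²⁺/Hg) = E°cell + E°(anode) = +0.981 + (−0.129) = +0.852 V.

+0.852 V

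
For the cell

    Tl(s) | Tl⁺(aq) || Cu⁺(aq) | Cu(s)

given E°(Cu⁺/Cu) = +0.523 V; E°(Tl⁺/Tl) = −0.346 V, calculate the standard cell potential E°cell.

By convention the left-hand electrode in cell notation is the anode (oxidation) and the right-hand electrode is the cathode (reduction).
E°cell = E°(right) − E°(left) = +0.523 − (−0.346) = +0.869 V.

+0.869 V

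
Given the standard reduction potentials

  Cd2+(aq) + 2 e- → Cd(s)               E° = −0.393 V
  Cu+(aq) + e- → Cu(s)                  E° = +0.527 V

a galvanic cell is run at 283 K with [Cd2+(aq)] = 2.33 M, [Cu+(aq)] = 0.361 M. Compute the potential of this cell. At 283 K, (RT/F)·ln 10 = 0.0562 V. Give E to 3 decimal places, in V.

The Cu⁺/Cu couple has the more positive E°, so it is the cathode; Cd²⁺/Cd is the anode.
E°cell = +0.527 − (−0.393) = +0.920 V, with n = 2 electrons transferred.
The balanced reaction is 2 Cu+(aq) + Cd(s) → 2 Cu(s) + Cd2+(aq), so Q = [Cd2+(aq)] / [Cu+(aq)]^2 = 17.9 and log Q = 1.252.
Applying E = E° − (RT ln10/nF)·log Q gives +0.920 − (0.0562/2)(1.252) = +0.885 V.

+0.885 V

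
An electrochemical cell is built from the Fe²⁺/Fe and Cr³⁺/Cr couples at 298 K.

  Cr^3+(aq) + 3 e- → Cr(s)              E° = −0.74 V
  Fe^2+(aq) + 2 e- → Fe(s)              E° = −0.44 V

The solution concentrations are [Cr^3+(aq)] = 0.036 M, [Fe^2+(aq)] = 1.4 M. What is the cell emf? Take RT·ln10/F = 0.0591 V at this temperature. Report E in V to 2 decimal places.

+0.33 V

The Fe²⁺/Fe couple has the more positive E°, so it is the cathode; Cr³⁺/Cr is the anode.
E°cell = E°cat − E°an = −0.44 − (−0.74) = +0.30 V; n = 6.
For the overall reaction 3 Fe^2+(aq) + 2 Cr(s) → 3 Fe(s) + 2 Cr^3+(aq), Q = [Cr^3+(aq)]^2 / [Fe^2+(aq)]^3 = 0.000472, giving log Q = −3.326.
By the Nernst equation, E = +0.30 − (0.0591/6)·(−3.326) = +0.33 V.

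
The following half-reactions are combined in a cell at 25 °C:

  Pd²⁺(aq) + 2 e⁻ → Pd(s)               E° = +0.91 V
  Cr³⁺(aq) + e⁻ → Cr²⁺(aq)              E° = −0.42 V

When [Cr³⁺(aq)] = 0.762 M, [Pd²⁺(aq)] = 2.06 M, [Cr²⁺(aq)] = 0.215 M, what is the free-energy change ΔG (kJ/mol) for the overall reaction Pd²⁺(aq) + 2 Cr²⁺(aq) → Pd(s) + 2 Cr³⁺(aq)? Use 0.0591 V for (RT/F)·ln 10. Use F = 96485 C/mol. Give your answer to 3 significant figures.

−252 kJ/mol

With Pd²⁺/Pd reduced at the cathode, E°cell = +0.91 − (−0.42) = +1.33 V and n = 2.
Q = [Cr³⁺(aq)]^2 / ([Pd²⁺(aq)]·[Cr²⁺(aq)]^2) = 6.1, so log Q = 0.785 and E = +1.33 − (0.0591/2)(0.785) = +1.3068 V.
Then ΔG = −nFE = −2 × 96485 × +1.3068 J/mol = −252 kJ/mol.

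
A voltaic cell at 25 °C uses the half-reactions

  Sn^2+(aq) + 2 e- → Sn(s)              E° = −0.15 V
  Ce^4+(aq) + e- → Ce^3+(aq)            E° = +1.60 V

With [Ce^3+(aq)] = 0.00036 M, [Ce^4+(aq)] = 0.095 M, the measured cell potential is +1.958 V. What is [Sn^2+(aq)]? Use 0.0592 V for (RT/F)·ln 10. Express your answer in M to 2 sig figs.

Ce⁴⁺/Ce³⁺ is the cathode (higher E°); E°cell = +1.60 − (−0.15) = +1.75 V with n = 2.
Since E = E° − (0.0592/n)·log Q, log Q = n(E° − E)/0.0592 = −7.027.
The balanced reaction is 2 Ce^4+(aq) + Sn(s) → 2 Ce^3+(aq) + Sn^2+(aq), so Q = ([Ce^3+(aq)]^2·[Sn^2+(aq)]) / [Ce^4+(aq)]^2.
Isolating [Sn^2+(aq)] in Q = 10^{−7.027} yields log [Sn^2+(aq)] = −2.184, i.e. 0.0065 M.

0.0065 M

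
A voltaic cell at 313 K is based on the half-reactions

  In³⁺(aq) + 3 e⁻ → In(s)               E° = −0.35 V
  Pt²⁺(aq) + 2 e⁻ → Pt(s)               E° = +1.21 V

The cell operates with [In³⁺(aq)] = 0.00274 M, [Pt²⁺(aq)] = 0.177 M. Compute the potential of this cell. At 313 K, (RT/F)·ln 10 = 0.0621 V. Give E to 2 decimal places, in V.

+1.59 V

The Pt²⁺/Pt couple has the more positive E°, so it is the cathode; In³⁺/In is the anode.
E°cell = E°cat − E°an = +1.21 − (−0.35) = +1.56 V; n = 6.
Balancing gives 3 Pt²⁺(aq) + 2 In(s) → 3 Pt(s) + 2 In³⁺(aq); hence Q = [In³⁺(aq)]^2 / [Pt²⁺(aq)]^3 = 0.00135 (log Q = −2.868).
Applying E = E° − (RT ln10/nF)·log Q gives +1.56 − (0.0621/6)(−2.868) = +1.59 V.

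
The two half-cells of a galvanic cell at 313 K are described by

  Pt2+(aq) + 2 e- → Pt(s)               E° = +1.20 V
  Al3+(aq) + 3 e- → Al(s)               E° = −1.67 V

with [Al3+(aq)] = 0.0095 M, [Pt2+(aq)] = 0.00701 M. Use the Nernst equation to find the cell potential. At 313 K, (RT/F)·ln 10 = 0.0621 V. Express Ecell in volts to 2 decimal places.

+2.84 V

Since E°(Pt²⁺/Pt) > E°(Al³⁺/Al), Pt²⁺/Pt serves as the cathode.
The standard potential is +1.20 − (−1.67) = +2.87 V and the balanced reaction transfers n = 6 electrons.
Balancing gives 3 Pt2+(aq) + 2 Al(s) → 3 Pt(s) + 2 Al3+(aq); hence Q = [Al3+(aq)]^2 / [Pt2+(aq)]^3 = 262 (log Q = 2.418).
Applying E = E° − (RT ln10/nF)·log Q gives +2.87 − (0.0621/6)(2.418) = +2.84 V.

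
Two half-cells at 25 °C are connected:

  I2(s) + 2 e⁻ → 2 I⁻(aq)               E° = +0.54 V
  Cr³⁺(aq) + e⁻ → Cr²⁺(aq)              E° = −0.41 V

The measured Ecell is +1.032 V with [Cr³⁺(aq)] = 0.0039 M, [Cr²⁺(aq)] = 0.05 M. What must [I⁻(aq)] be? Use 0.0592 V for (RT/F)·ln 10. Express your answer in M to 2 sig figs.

0.53 M

The I₂/I⁻ couple has the larger reduction potential, so it is the cathode: E°cell = +0.54 − (−0.41) = +0.95 V and n = 2.
Since E = E° − (0.0592/n)·log Q, log Q = n(E° − E)/0.0592 = −2.770.
Balancing electrons gives I2(s) + 2 Cr²⁺(aq) → 2 I⁻(aq) + 2 Cr³⁺(aq); thus Q = ([I⁻(aq)]^2·[Cr³⁺(aq)]^2) / [Cr²⁺(aq)]^2.
Isolating [I⁻(aq)] in Q = 10^{−2.770} yields log [I⁻(aq)] = −0.277, i.e. 0.53 M.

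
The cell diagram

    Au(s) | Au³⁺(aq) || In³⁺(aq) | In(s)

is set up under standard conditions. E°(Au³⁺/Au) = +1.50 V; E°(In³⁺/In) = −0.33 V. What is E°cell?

−1.83 V

By convention the left-hand electrode in cell notation is the anode (oxidation) and the right-hand electrode is the cathode (reduction).
E°cell = E°(right) − E°(left) = −0.33 − (+1.50) = −1.83 V.
The negative sign shows that, as written, the cell would require an external voltage to drive the reaction.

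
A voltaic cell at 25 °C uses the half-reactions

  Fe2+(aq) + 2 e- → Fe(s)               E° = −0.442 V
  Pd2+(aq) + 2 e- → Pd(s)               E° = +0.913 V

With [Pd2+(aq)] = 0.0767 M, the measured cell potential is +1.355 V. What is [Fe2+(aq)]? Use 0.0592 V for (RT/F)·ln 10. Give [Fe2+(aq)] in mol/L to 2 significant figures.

0.077 M

Pd²⁺/Pd is the cathode (higher E°); E°cell = +0.913 − (−0.442) = +1.355 V with n = 2.
Rearranging E = E° − (0.0592/n)·log Q gives log Q = 2(+1.355 − (+1.355))/0.0592 = 0.000.
Balancing electrons gives Pd2+(aq) + Fe(s) → Pd(s) + Fe2+(aq); thus Q = [Fe2+(aq)] / [Pd2+(aq)].
Isolating [Fe2+(aq)] in Q = 10^{0.000} yields log [Fe2+(aq)] = −1.115, i.e. 0.077 M.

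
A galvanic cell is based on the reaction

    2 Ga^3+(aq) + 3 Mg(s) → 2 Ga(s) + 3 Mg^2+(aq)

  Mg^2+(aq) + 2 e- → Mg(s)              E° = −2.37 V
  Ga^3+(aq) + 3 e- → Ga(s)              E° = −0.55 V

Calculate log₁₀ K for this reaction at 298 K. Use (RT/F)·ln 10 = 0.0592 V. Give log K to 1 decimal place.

The Ga³⁺/Ga couple is reduced (cathode); E°cell = −0.55 − (−2.37) = +1.82 V with n = 6.
At equilibrium E = 0, so log K = nE°cell / 0.0592 = (6)(+1.82) / 0.0592 = 184.5.

log K = 184.5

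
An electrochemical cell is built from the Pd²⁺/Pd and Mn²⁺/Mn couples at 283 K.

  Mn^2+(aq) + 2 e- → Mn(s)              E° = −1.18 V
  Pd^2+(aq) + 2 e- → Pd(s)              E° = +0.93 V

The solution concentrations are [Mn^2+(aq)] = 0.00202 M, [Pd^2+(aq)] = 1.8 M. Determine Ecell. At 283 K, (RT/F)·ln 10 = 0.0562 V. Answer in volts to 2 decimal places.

Since E°(Pd²⁺/Pd) > E°(Mn²⁺/Mn), Pd²⁺/Pd serves as the cathode.
The standard potential is +0.93 − (−1.18) = +2.11 V and the balanced reaction transfers n = 2 electrons.
Balancing gives Pd^2+(aq) + Mn(s) → Pd(s) + Mn^2+(aq); hence Q = [Mn^2+(aq)] / [Pd^2+(aq)] = 0.00112 (log Q = −2.950).
Applying E = E° − (RT ln10/nF)·log Q gives +2.11 − (0.0562/2)(−2.950) = +2.19 V.

+2.19 V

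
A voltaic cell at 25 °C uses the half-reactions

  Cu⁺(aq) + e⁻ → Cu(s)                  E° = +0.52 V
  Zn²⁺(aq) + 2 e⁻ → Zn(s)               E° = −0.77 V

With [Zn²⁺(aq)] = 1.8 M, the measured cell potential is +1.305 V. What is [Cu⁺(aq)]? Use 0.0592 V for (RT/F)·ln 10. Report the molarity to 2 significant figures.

Cu⁺/Cu is the cathode (higher E°); E°cell = +0.52 − (−0.77) = +1.29 V with n = 2.
From the Nernst equation, log Q = n(E° − E)/0.0592 = 2·(+1.29 − (+1.305))/0.0592 = −0.507.
Balancing electrons gives 2 Cu⁺(aq) + Zn(s) → 2 Cu(s) + Zn²⁺(aq); thus Q = [Zn²⁺(aq)] / [Cu⁺(aq)]^2.
Substituting the known concentrations and solving, log [Cu⁺(aq)] = 0.381 and [Cu⁺(aq)] = 2.4 M.

2.4 M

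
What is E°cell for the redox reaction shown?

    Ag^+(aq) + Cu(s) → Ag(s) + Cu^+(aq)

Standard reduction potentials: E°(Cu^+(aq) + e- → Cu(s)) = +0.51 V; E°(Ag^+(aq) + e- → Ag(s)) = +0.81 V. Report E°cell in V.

+0.30 V

In the reaction as written, Ag^+(aq) is reduced (cathode) and Cu^+(aq) is produced by oxidation at the anode.
E°cell = E°(cathode) − E°(anode) = +0.81 − (+0.51) = +0.30 V.
The positive value indicates the reaction is spontaneous as written.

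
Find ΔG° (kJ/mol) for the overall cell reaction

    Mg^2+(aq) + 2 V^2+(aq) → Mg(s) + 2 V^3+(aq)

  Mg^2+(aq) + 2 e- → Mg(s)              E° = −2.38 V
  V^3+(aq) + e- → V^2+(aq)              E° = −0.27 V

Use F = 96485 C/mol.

+407 kJ/mol

In the reaction as written Mg^2+(aq) is reduced, so the Mg²⁺/Mg couple is the cathode and V³⁺/V²⁺ is the anode.
E°cell = −2.38 − (−0.27) = −2.11 V; balancing electrons gives n = 2.
ΔG° = −nFE°cell = −(2)(96485)(−2.11) J/mol = +407 kJ/mol.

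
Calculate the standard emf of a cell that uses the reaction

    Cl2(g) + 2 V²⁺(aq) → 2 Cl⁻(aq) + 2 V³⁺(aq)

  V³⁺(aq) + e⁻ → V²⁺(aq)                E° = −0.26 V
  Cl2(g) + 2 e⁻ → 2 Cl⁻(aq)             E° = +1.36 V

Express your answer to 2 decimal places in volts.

Cl2(g) gains electrons, so the Cl₂/Cl⁻ couple is the cathode; the V³⁺/V²⁺ couple is the anode.
E°cell = E°(cathode) − E°(anode) = +1.36 − (−0.26) = +1.62 V.

+1.62 V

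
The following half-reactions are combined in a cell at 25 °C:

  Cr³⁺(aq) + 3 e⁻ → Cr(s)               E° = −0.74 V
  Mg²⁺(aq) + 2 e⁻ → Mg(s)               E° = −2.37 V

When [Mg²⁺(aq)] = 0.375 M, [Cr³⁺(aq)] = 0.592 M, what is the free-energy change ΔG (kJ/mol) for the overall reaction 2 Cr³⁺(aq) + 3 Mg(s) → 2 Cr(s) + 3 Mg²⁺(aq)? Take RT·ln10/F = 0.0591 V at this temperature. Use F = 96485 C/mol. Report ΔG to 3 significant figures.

With Cr³⁺/Cr reduced at the cathode, E°cell = −0.74 − (−2.37) = +1.63 V and n = 6.
Q = [Mg²⁺(aq)]^3 / [Cr³⁺(aq)]^2 = 0.15, so log Q = −0.823 and E = +1.63 − (0.0591/6)(−0.823) = +1.6381 V.
ΔG = −nFE = −(6)(96485)(+1.6381) J/mol = −948 kJ/mol.

−948 kJ/mol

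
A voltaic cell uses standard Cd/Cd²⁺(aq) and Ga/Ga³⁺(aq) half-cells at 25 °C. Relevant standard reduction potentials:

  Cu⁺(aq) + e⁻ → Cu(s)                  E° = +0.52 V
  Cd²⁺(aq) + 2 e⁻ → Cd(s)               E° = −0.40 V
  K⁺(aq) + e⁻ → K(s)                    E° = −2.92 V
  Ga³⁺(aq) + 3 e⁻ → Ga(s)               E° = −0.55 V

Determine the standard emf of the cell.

The Cd²⁺/Cd couple has the higher E°, so Cd ion is reduced (cathode) and Ga is oxidized (anode).
E°cell = E°(cathode) − E°(anode) = −0.40 − (−0.55) = +0.15 V.

+0.15 V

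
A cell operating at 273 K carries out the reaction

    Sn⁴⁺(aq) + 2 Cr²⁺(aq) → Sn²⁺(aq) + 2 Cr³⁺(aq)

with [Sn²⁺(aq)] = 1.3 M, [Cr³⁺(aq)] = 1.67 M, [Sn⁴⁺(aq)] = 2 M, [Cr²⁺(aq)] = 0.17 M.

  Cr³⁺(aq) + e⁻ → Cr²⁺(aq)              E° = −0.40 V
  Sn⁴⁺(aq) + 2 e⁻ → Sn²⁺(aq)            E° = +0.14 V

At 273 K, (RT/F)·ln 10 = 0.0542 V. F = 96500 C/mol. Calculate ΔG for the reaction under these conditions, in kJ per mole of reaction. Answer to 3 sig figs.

With Sn⁴⁺/Sn²⁺ reduced at the cathode, E°cell = +0.14 − (−0.40) = +0.54 V and n = 2.
Here Q = ([Sn²⁺(aq)]·[Cr³⁺(aq)]^2) / ([Sn⁴⁺(aq)]·[Cr²⁺(aq)]^2) = 62.7 (log Q = 1.797), giving E = +0.54 − (0.0542/2)·(1.797) = +0.4913 V.
Finally ΔG = −nFE = −(2)(96500 C/mol)(+0.4913 V) = −94.8 kJ/mol.

−94.8 kJ/mol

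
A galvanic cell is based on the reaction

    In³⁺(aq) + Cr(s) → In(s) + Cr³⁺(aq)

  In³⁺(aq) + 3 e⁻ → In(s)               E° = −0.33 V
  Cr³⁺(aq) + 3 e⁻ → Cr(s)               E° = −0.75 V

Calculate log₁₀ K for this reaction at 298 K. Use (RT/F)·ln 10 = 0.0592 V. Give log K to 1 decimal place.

log K = 21.3

The In³⁺/In couple is reduced (cathode); E°cell = −0.33 − (−0.75) = +0.42 V with n = 3.
At equilibrium E = 0, so log K = nE°cell / 0.0592 = (3)(+0.42) / 0.0592 = 21.3.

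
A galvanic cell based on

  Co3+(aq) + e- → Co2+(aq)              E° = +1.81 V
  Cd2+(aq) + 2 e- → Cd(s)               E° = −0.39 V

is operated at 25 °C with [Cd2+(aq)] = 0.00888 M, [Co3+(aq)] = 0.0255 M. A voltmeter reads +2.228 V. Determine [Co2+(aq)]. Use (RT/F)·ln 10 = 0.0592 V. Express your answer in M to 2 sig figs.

0.091 M

With Co³⁺/Co²⁺ at the cathode and Cd²⁺/Cd at the anode, E°cell = +1.81 − (−0.39) = +2.20 V (n = 2).
Since E = E° − (0.0592/n)·log Q, log Q = n(E° − E)/0.0592 = −0.946.
For 2 Co3+(aq) + Cd(s) → 2 Co2+(aq) + Cd2+(aq), the reaction quotient is Q = ([Co2+(aq)]^2·[Cd2+(aq)]) / [Co3+(aq)]^2.
Isolating [Co2+(aq)] in Q = 10^{−0.946} yields log [Co2+(aq)] = −1.041, i.e. 0.091 M.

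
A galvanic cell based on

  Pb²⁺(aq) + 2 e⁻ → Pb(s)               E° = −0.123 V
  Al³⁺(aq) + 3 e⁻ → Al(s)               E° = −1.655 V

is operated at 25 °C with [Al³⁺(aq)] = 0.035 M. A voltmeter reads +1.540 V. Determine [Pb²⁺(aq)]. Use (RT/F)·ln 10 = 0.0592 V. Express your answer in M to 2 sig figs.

0.20 M

Pb²⁺/Pb is the cathode (higher E°); E°cell = −0.123 − (−1.655) = +1.532 V with n = 6.
Rearranging E = E° − (0.0592/n)·log Q gives log Q = 6(+1.532 − (+1.540))/0.0592 = −0.811.
The balanced reaction is 3 Pb²⁺(aq) + 2 Al(s) → 3 Pb(s) + 2 Al³⁺(aq), so Q = [Al³⁺(aq)]^2 / [Pb²⁺(aq)]^3.
Isolating [Pb²⁺(aq)] in Q = 10^{−0.811} yields log [Pb²⁺(aq)] = −0.700, i.e. 0.20 M.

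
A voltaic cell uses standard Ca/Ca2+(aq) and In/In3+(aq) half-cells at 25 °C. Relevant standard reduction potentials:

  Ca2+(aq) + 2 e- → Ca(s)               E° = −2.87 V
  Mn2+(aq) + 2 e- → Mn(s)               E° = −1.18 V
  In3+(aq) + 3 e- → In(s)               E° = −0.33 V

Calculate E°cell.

+2.54 V

The In³⁺/In couple has the higher E°, so In ion is reduced (cathode) and Ca is oxidized (anode).
E°cell = E°(cathode) − E°(anode) = −0.33 − (−2.87) = +2.54 V.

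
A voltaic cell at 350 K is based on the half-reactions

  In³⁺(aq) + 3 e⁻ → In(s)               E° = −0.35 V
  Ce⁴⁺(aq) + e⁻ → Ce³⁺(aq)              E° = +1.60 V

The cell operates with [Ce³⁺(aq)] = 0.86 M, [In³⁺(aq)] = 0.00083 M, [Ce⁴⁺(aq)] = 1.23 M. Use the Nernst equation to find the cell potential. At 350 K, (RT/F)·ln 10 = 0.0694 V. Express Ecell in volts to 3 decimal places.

The Ce⁴⁺/Ce³⁺ couple has the more positive E°, so it is the cathode; In³⁺/In is the anode.
The standard potential is +1.60 − (−0.35) = +1.95 V and the balanced reaction transfers n = 3 electrons.
The balanced reaction is 3 Ce⁴⁺(aq) + In(s) → 3 Ce³⁺(aq) + In³⁺(aq), so Q = ([Ce³⁺(aq)]^3·[In³⁺(aq)]) / [Ce⁴⁺(aq)]^3 = 0.000284 and log Q = −3.547.
E = E° − (0.0694/n)·log Q = +1.95 − (0.0694/3)(−3.547) = +2.032 V.

+2.032 V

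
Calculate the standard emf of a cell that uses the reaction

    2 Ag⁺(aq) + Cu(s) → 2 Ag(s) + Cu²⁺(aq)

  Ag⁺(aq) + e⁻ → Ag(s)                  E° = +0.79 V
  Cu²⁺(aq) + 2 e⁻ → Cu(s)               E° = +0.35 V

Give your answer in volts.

In the reaction as written, Ag⁺(aq) is reduced (cathode) and Cu²⁺(aq) is produced by oxidation at the anode.
E°cell = E°(cathode) − E°(anode) = +0.79 − (+0.35) = +0.44 V.

+0.44 V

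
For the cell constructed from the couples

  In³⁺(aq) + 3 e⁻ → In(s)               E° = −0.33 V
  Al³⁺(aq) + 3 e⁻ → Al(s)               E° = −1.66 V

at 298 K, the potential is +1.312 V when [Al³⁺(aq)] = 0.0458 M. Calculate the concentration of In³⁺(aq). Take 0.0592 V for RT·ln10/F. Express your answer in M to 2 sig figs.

In³⁺/In is the cathode (higher E°); E°cell = −0.33 − (−1.66) = +1.33 V with n = 3.
Rearranging E = E° − (0.0592/n)·log Q gives log Q = 3(+1.33 − (+1.312))/0.0592 = 0.912.
The balanced reaction is In³⁺(aq) + Al(s) → In(s) + Al³⁺(aq), so Q = [Al³⁺(aq)] / [In³⁺(aq)].
Isolating [In³⁺(aq)] in Q = 10^{0.912} yields log [In³⁺(aq)] = −2.251, i.e. 0.0056 M.

0.0056 M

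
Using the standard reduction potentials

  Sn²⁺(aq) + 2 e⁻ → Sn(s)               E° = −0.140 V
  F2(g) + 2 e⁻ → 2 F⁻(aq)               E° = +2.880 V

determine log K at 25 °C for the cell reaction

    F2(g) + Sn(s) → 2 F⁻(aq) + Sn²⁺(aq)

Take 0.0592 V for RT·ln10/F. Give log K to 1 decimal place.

log K = 102.0

The F₂/F⁻ couple is reduced (cathode); E°cell = +2.880 − (−0.140) = +3.020 V with n = 2.
At equilibrium E = 0, so log K = nE°cell / 0.0592 = (2)(+3.020) / 0.0592 = 102.0.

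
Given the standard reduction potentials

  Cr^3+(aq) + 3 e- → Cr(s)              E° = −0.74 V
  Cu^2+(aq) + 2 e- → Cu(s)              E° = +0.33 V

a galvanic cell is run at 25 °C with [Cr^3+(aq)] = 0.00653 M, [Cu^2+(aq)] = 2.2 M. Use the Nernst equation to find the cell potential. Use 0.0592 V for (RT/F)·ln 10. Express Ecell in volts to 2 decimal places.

Cu²⁺/Cu is reduced (cathode, E° = +0.33 V) and Cr³⁺/Cr is oxidized (anode).
The standard potential is +0.33 − (−0.74) = +1.07 V and the balanced reaction transfers n = 6 electrons.
The balanced reaction is 3 Cu^2+(aq) + 2 Cr(s) → 3 Cu(s) + 2 Cr^3+(aq), so Q = [Cr^3+(aq)]^2 / [Cu^2+(aq)]^3 = 4×10^−6 and log Q = −5.397.
E = E° − (0.0592/n)·log Q = +1.07 − (0.0592/6)(−5.397) = +1.12 V.

+1.12 V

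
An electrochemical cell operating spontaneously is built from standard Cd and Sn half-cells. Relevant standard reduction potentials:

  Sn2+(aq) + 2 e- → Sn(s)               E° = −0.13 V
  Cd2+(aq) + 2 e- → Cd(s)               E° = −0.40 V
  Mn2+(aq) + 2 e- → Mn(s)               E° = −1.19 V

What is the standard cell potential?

Of the two couples in this cell, the one with the more positive reduction potential is reduced at the cathode: here that is Sn²⁺/Sn (−0.13 V); Cd²⁺/Cd (−0.40 V) is the anode.
E°cell = E°(cathode) − E°(anode) = −0.13 − (−0.40) = +0.27 V.

+0.27 V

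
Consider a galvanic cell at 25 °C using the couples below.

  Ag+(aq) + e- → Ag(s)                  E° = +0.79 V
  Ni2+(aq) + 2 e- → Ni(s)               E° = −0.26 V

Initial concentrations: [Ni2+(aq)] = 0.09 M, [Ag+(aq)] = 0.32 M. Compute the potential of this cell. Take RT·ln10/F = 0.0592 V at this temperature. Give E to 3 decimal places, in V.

Ag⁺/Ag is reduced (cathode, E° = +0.79 V) and Ni²⁺/Ni is oxidized (anode).
E°cell = +0.79 − (−0.26) = +1.05 V, with n = 2 electrons transferred.
For the overall reaction 2 Ag+(aq) + Ni(s) → 2 Ag(s) + Ni2+(aq), Q = [Ni2+(aq)] / [Ag+(aq)]^2 = 0.879, giving log Q = −0.056.
By the Nernst equation, E = +1.05 − (0.0592/2)·(−0.056) = +1.052 V.

+1.052 V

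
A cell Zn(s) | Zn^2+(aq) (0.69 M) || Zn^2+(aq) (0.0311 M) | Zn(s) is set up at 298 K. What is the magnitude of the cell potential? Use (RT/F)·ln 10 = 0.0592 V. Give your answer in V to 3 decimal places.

For a concentration cell E°cell = 0, since both electrodes use the same couple.
The compartment with the higher Zn^2+(aq) concentration (0.69 M) acts as the cathode; ions are reduced there and produced at the dilute (0.0311 M) anode.
With n = 2, Ecell = −(0.0592/2)·log([dilute]/[conc]) = −(0.0592/2)·log(0.0311/0.69) = +0.040 V.

0.040 V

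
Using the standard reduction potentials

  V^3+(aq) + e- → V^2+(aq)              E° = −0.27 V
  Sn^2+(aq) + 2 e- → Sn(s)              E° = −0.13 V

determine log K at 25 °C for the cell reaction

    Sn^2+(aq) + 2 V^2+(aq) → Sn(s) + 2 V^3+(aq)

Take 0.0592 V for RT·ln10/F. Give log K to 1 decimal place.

log K = 4.7

The Sn²⁺/Sn couple is reduced (cathode); E°cell = −0.13 − (−0.27) = +0.14 V with n = 2.
At equilibrium E = 0, so log K = nE°cell / 0.0592 = (2)(+0.14) / 0.0592 = 4.7.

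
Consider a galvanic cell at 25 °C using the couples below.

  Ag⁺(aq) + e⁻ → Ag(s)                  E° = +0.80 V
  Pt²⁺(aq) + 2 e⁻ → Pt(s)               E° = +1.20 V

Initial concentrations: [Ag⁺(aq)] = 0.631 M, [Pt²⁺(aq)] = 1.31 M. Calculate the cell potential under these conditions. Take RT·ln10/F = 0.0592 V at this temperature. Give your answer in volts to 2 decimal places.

Pt²⁺/Pt is reduced (cathode, E° = +1.20 V) and Ag⁺/Ag is oxidized (anode).
The standard potential is +1.20 − (+0.80) = +0.40 V and the balanced reaction transfers n = 2 electrons.
Balancing gives Pt²⁺(aq) + 2 Ag(s) → Pt(s) + 2 Ag⁺(aq); hence Q = [Ag⁺(aq)]^2 / [Pt²⁺(aq)] = 0.304 (log Q = −0.517).
E = E° − (0.0592/n)·log Q = +0.40 − (0.0592/2)(−0.517) = +0.42 V.

+0.42 V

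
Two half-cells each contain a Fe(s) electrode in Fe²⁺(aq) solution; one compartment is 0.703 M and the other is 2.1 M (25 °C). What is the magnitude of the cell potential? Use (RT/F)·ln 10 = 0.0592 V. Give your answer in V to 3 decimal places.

For a concentration cell E°cell = 0, since both electrodes use the same couple.
The compartment with the higher Fe²⁺(aq) concentration (2.1 M) acts as the cathode; ions are reduced there and produced at the dilute (0.703 M) anode.
With n = 2, Ecell = −(0.0592/2)·log([dilute]/[conc]) = −(0.0592/2)·log(0.703/2.1) = +0.014 V.

0.014 V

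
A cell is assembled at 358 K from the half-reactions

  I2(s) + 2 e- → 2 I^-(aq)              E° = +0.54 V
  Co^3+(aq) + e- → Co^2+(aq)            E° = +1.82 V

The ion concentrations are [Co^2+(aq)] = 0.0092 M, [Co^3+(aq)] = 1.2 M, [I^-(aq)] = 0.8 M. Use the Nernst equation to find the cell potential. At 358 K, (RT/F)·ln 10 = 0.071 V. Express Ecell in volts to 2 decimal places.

+1.42 V

Co³⁺/Co²⁺ is reduced (cathode, E° = +1.82 V) and I₂/I⁻ is oxidized (anode).
The standard potential is +1.82 − (+0.54) = +1.28 V and the balanced reaction transfers n = 2 electrons.
For the overall reaction 2 Co^3+(aq) + 2 I^-(aq) → 2 Co^2+(aq) + I2(s), Q = [Co^2+(aq)]^2 / ([Co^3+(aq)]^2·[I^-(aq)]^2) = 9.18×10^−5, giving log Q = −4.037.
Applying E = E° − (RT ln10/nF)·log Q gives +1.28 − (0.071/2)(−4.037) = +1.42 V.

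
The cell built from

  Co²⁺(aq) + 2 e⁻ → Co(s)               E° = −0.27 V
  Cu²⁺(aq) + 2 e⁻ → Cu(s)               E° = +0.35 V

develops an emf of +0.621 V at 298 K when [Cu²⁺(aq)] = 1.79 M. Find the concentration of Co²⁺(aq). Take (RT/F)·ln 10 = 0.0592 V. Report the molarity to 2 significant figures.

1.7 M

With Cu²⁺/Cu at the cathode and Co²⁺/Co at the anode, E°cell = +0.35 − (−0.27) = +0.62 V (n = 2).
Since E = E° − (0.0592/n)·log Q, log Q = n(E° − E)/0.0592 = −0.034.
For Cu²⁺(aq) + Co(s) → Cu(s) + Co²⁺(aq), the reaction quotient is Q = [Co²⁺(aq)] / [Cu²⁺(aq)].
Solving for the unknown gives log [Co²⁺(aq)] = 0.219, so [Co²⁺(aq)] ≈ 1.7 M.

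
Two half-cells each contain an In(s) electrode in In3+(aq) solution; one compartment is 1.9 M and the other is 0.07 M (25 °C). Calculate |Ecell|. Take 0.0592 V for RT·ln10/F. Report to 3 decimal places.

0.028 V

For a concentration cell E°cell = 0, since both electrodes use the same couple.
The compartment with the higher In3+(aq) concentration (1.9 M) acts as the cathode; ions are reduced there and produced at the dilute (0.07 M) anode.
With n = 3, Ecell = −(0.0592/3)·log([dilute]/[conc]) = −(0.0592/3)·log(0.07/1.9) = +0.028 V.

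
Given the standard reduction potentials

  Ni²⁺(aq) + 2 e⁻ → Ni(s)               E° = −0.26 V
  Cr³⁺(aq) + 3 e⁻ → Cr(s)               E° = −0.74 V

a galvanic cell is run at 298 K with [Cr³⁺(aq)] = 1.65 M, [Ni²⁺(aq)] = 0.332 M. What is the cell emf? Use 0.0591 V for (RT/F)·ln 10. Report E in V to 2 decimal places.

Ni²⁺/Ni is reduced (cathode, E° = −0.26 V) and Cr³⁺/Cr is oxidized (anode).
The standard potential is −0.26 − (−0.74) = +0.48 V and the balanced reaction transfers n = 6 electrons.
Balancing gives 3 Ni²⁺(aq) + 2 Cr(s) → 3 Ni(s) + 2 Cr³⁺(aq); hence Q = [Cr³⁺(aq)]^2 / [Ni²⁺(aq)]^3 = 74.4 (log Q = 1.872).
By the Nernst equation, E = +0.48 − (0.0591/6)·(1.872) = +0.46 V.

+0.46 V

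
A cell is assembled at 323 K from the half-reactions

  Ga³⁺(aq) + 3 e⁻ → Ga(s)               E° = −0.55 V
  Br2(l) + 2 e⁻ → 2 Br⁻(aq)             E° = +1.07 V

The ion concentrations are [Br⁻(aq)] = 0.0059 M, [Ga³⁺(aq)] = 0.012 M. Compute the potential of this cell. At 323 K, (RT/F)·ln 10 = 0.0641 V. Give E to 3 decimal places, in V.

+1.804 V

Br₂/Br⁻ is reduced (cathode, E° = +1.07 V) and Ga³⁺/Ga is oxidized (anode).
E°cell = E°cat − E°an = +1.07 − (−0.55) = +1.62 V; n = 6.
Balancing gives 3 Br2(l) + 2 Ga(s) → 6 Br⁻(aq) + 2 Ga³⁺(aq); hence Q = [Br⁻(aq)]^6·[Ga³⁺(aq)]^2 = 6.07×10^−18 (log Q = −17.217).
Applying E = E° − (RT ln10/nF)·log Q gives +1.62 − (0.0641/6)(−17.217) = +1.804 V.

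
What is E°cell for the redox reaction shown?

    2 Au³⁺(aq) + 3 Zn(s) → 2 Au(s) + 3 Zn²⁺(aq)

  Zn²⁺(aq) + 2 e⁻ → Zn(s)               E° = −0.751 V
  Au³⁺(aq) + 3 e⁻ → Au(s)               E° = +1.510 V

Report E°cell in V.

In the reaction as written, Au³⁺(aq) is reduced (cathode) and Zn²⁺(aq) is produced by oxidation at the anode.
E°cell = E°(cathode) − E°(anode) = +1.510 − (−0.751) = +2.261 V.

+2.261 V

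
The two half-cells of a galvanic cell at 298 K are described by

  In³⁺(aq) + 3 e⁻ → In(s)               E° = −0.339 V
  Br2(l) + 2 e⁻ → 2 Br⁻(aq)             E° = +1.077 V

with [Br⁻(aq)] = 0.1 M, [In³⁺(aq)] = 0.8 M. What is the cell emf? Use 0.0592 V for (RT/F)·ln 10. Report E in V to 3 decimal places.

Br₂/Br⁻ is reduced (cathode, E° = +1.077 V) and In³⁺/In is oxidized (anode).
E°cell = +1.077 − (−0.339) = +1.416 V, with n = 6 electrons transferred.
Balancing gives 3 Br2(l) + 2 In(s) → 6 Br⁻(aq) + 2 In³⁺(aq); hence Q = [Br⁻(aq)]^6·[In³⁺(aq)]^2 = 6.4×10^−7 (log Q = −6.194).
Applying E = E° − (RT ln10/nF)·log Q gives +1.416 − (0.0592/6)(−6.194) = +1.477 V.

+1.477 V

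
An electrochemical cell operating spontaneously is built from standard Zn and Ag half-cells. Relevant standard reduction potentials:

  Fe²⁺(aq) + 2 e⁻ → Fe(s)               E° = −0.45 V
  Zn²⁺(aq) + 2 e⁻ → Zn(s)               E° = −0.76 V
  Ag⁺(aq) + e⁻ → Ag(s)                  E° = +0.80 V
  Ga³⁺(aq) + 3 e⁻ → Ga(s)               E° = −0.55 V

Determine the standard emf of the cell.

Of the two couples in this cell, the one with the more positive reduction potential is reduced at the cathode: here that is Ag⁺/Ag (+0.80 V); Zn²⁺/Zn (−0.76 V) is the anode.
E°cell = E°(cathode) − E°(anode) = +0.80 − (−0.76) = +1.56 V.

+1.56 V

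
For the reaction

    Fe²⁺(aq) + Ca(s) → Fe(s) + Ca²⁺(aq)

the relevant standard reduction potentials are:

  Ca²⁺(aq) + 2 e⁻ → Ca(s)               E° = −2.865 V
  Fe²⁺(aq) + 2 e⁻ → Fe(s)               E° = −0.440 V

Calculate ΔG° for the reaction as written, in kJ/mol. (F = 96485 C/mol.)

In the reaction as written Fe²⁺(aq) is reduced, so the Fe²⁺/Fe couple is the cathode and Ca²⁺/Ca is the anode.
E°cell = −0.440 − (−2.865) = +2.425 V; balancing electrons gives n = 2.
ΔG° = −nFE°cell = −(2)(96485)(+2.425) J/mol = −468 kJ/mol.

−468 kJ/mol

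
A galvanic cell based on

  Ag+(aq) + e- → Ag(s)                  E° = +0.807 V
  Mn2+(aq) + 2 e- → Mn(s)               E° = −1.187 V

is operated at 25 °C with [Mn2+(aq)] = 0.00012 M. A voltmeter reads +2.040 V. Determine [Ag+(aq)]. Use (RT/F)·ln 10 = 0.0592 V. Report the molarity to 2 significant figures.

With Ag⁺/Ag at the cathode and Mn²⁺/Mn at the anode, E°cell = +0.807 − (−1.187) = +1.994 V (n = 2).
Rearranging E = E° − (0.0592/n)·log Q gives log Q = 2(+1.994 − (+2.040))/0.0592 = −1.554.
For 2 Ag+(aq) + Mn(s) → 2 Ag(s) + Mn2+(aq), the reaction quotient is Q = [Mn2+(aq)] / [Ag+(aq)]^2.
Isolating [Ag+(aq)] in Q = 10^{−1.554} yields log [Ag+(aq)] = −1.183, i.e. 0.066 M.

0.066 M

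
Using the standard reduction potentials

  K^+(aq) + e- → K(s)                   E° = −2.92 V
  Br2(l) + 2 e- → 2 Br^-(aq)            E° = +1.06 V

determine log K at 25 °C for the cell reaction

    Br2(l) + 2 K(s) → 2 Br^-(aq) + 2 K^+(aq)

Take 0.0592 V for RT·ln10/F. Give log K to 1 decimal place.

log K = 134.5

The Br₂/Br⁻ couple is reduced (cathode); E°cell = +1.06 − (−2.92) = +3.98 V with n = 2.
At equilibrium E = 0, so log K = nE°cell / 0.0592 = (2)(+3.98) / 0.0592 = 134.5.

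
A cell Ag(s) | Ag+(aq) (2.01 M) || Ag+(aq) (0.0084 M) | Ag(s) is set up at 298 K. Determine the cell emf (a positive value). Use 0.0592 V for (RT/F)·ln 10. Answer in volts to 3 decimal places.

For a concentration cell E°cell = 0, since both electrodes use the same couple.
The compartment with the higher Ag+(aq) concentration (2.01 M) acts as the cathode; ions are reduced there and produced at the dilute (0.0084 M) anode.
With n = 1, Ecell = −(0.0592/1)·log([dilute]/[conc]) = −(0.0592/1)·log(0.0084/2.01) = +0.141 V.

0.141 V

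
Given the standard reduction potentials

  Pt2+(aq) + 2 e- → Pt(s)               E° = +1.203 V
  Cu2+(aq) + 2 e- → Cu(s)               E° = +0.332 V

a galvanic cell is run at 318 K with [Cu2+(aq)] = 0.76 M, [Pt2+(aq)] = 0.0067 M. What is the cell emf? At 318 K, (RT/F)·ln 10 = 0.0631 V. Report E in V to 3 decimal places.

Since E°(Pt²⁺/Pt) > E°(Cu²⁺/Cu), Pt²⁺/Pt serves as the cathode.
E°cell = +1.203 − (+0.332) = +0.871 V, with n = 2 electrons transferred.
Balancing gives Pt2+(aq) + Cu(s) → Pt(s) + Cu2+(aq); hence Q = [Cu2+(aq)] / [Pt2+(aq)] = 113 (log Q = 2.055).
By the Nernst equation, E = +0.871 − (0.0631/2)·(2.055) = +0.806 V.

+0.806 V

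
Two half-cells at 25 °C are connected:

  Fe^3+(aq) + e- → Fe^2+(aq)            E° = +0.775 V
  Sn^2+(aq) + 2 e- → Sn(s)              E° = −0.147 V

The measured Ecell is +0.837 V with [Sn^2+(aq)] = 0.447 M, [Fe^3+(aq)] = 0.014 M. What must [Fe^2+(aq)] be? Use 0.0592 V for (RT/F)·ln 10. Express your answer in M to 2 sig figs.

Fe³⁺/Fe²⁺ is the cathode (higher E°); E°cell = +0.775 − (−0.147) = +0.922 V with n = 2.
From the Nernst equation, log Q = n(E° − E)/0.0592 = 2·(+0.922 − (+0.837))/0.0592 = 2.872.
For 2 Fe^3+(aq) + Sn(s) → 2 Fe^2+(aq) + Sn^2+(aq), the reaction quotient is Q = ([Fe^2+(aq)]^2·[Sn^2+(aq)]) / [Fe^3+(aq)]^2.
Isolating [Fe^2+(aq)] in Q = 10^{2.872} yields log [Fe^2+(aq)] = −0.243, i.e. 0.57 M.

0.57 M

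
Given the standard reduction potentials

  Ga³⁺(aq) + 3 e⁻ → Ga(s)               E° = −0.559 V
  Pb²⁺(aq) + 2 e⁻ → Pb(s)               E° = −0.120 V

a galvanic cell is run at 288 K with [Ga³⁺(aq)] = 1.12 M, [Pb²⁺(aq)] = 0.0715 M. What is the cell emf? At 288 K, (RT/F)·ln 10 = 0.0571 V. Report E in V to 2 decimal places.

+0.41 V

The Pb²⁺/Pb couple has the more positive E°, so it is the cathode; Ga³⁺/Ga is the anode.
The standard potential is −0.120 − (−0.559) = +0.439 V and the balanced reaction transfers n = 6 electrons.
Balancing gives 3 Pb²⁺(aq) + 2 Ga(s) → 3 Pb(s) + 2 Ga³⁺(aq); hence Q = [Ga³⁺(aq)]^2 / [Pb²⁺(aq)]^3 = 3.43×10^3 (log Q = 3.536).
E = E° − (0.0571/n)·log Q = +0.439 − (0.0571/6)(3.536) = +0.41 V.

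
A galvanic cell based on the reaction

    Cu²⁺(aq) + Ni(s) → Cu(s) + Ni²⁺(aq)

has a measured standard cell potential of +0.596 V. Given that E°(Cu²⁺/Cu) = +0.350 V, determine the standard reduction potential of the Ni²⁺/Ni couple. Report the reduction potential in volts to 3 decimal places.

−0.246 V

In the reaction as written the Cu²⁺/Cu couple is reduced (cathode) and Ni²⁺/Ni is oxidized (anode), so E°cell = E°(Cu²⁺/Cu) − E°(Ni²⁺/Ni).
E°(Ni²⁺/Ni) = E°(cathode) − E°cell = +0.350 − (+0.596) = −0.246 V.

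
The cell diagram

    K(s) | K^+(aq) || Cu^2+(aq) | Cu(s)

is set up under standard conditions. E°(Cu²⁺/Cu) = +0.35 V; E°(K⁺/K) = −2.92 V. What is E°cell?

By convention the left-hand electrode in cell notation is the anode (oxidation) and the right-hand electrode is the cathode (reduction).
E°cell = E°(right) − E°(left) = +0.35 − (−2.92) = +3.27 V.

+3.27 V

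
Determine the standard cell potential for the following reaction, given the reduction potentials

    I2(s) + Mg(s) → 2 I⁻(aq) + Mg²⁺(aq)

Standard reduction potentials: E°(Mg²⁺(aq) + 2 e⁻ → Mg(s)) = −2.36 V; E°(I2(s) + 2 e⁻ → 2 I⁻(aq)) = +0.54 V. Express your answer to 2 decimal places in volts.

I2(s) gains electrons, so the I₂/I⁻ couple is the cathode; the Mg²⁺/Mg couple is the anode.
E°cell = E°(cathode) − E°(anode) = +0.54 − (−2.36) = +2.90 V.
The positive value indicates the reaction is spontaneous as written.

+2.90 V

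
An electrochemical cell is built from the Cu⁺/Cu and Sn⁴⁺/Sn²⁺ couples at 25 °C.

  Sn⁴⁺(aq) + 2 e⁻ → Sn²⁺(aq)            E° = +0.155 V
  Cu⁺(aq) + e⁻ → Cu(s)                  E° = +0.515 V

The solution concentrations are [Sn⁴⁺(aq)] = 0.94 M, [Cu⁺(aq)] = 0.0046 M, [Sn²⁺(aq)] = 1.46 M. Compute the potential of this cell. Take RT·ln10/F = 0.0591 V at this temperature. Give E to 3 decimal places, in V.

+0.228 V

Cu⁺/Cu is reduced (cathode, E° = +0.515 V) and Sn⁴⁺/Sn²⁺ is oxidized (anode).
E°cell = E°cat − E°an = +0.515 − (+0.155) = +0.360 V; n = 2.
Balancing gives 2 Cu⁺(aq) + Sn²⁺(aq) → 2 Cu(s) + Sn⁴⁺(aq); hence Q = [Sn⁴⁺(aq)] / ([Cu⁺(aq)]^2·[Sn²⁺(aq)]) = 3.04×10^4 (log Q = 4.483).
E = E° − (0.0591/n)·log Q = +0.360 − (0.0591/2)(4.483) = +0.228 V.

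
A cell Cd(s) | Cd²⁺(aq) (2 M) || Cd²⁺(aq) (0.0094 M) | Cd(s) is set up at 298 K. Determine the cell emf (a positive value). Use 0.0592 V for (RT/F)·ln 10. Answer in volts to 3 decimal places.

For a concentration cell E°cell = 0, since both electrodes use the same couple.
The compartment with the higher Cd²⁺(aq) concentration (2 M) acts as the cathode; ions are reduced there and produced at the dilute (0.0094 M) anode.
With n = 2, Ecell = −(0.0592/2)·log([dilute]/[conc]) = −(0.0592/2)·log(0.0094/2) = +0.069 V.

0.069 V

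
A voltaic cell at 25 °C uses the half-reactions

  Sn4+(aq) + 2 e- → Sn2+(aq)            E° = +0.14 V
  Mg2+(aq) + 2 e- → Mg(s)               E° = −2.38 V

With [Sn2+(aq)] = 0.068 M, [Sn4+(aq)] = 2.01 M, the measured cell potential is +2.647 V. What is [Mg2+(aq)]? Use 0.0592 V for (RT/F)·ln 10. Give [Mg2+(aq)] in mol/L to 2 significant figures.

0.0015 M

With Sn⁴⁺/Sn²⁺ at the cathode and Mg²⁺/Mg at the anode, E°cell = +0.14 − (−2.38) = +2.52 V (n = 2).
Since E = E° − (0.0592/n)·log Q, log Q = n(E° − E)/0.0592 = −4.291.
For Sn4+(aq) + Mg(s) → Sn2+(aq) + Mg2+(aq), the reaction quotient is Q = ([Sn2+(aq)]·[Mg2+(aq)]) / [Sn4+(aq)].
Substituting the known concentrations and solving, log [Mg2+(aq)] = −2.820 and [Mg2+(aq)] = 0.0015 M.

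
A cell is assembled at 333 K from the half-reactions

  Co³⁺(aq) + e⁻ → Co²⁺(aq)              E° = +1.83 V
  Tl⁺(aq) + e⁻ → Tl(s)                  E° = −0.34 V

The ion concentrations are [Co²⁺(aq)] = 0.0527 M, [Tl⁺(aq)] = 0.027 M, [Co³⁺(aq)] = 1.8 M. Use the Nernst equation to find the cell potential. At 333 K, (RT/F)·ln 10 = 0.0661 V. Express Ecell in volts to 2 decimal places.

+2.38 V

The Co³⁺/Co²⁺ couple has the more positive E°, so it is the cathode; Tl⁺/Tl is the anode.
The standard potential is +1.83 − (−0.34) = +2.17 V and the balanced reaction transfers n = 1 electron.
Balancing gives Co³⁺(aq) + Tl(s) → Co²⁺(aq) + Tl⁺(aq); hence Q = ([Co²⁺(aq)]·[Tl⁺(aq)]) / [Co³⁺(aq)] = 0.00079 (log Q = −3.102).
By the Nernst equation, E = +2.17 − (0.0661/1)·(−3.102) = +2.38 V.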